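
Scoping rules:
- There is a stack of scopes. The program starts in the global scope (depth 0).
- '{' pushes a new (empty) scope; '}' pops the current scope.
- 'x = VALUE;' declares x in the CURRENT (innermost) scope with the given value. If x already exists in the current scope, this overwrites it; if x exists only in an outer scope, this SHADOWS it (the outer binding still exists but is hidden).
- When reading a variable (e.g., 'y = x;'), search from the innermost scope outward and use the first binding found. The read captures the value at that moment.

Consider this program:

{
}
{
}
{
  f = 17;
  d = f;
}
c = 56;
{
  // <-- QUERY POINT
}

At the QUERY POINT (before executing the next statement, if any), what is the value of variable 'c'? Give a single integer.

Step 1: enter scope (depth=1)
Step 2: exit scope (depth=0)
Step 3: enter scope (depth=1)
Step 4: exit scope (depth=0)
Step 5: enter scope (depth=1)
Step 6: declare f=17 at depth 1
Step 7: declare d=(read f)=17 at depth 1
Step 8: exit scope (depth=0)
Step 9: declare c=56 at depth 0
Step 10: enter scope (depth=1)
Visible at query point: c=56

Answer: 56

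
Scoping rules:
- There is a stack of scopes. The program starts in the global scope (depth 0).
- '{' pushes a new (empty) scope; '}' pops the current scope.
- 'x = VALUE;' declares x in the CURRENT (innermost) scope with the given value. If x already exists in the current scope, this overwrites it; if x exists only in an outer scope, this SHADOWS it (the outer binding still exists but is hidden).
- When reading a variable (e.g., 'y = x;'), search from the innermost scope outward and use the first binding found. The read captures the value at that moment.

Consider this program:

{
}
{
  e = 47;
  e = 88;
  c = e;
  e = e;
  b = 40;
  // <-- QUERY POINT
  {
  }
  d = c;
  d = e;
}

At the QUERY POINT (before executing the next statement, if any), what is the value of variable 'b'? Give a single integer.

Step 1: enter scope (depth=1)
Step 2: exit scope (depth=0)
Step 3: enter scope (depth=1)
Step 4: declare e=47 at depth 1
Step 5: declare e=88 at depth 1
Step 6: declare c=(read e)=88 at depth 1
Step 7: declare e=(read e)=88 at depth 1
Step 8: declare b=40 at depth 1
Visible at query point: b=40 c=88 e=88

Answer: 40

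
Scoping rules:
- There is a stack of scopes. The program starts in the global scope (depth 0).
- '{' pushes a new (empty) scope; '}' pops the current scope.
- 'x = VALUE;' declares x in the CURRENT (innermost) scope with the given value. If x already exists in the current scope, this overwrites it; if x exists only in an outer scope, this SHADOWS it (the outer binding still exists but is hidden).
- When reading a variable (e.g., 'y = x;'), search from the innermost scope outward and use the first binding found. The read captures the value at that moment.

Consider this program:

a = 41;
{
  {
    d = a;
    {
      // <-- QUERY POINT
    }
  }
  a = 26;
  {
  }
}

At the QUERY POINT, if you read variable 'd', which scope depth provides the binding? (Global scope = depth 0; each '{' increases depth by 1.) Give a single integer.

Step 1: declare a=41 at depth 0
Step 2: enter scope (depth=1)
Step 3: enter scope (depth=2)
Step 4: declare d=(read a)=41 at depth 2
Step 5: enter scope (depth=3)
Visible at query point: a=41 d=41

Answer: 2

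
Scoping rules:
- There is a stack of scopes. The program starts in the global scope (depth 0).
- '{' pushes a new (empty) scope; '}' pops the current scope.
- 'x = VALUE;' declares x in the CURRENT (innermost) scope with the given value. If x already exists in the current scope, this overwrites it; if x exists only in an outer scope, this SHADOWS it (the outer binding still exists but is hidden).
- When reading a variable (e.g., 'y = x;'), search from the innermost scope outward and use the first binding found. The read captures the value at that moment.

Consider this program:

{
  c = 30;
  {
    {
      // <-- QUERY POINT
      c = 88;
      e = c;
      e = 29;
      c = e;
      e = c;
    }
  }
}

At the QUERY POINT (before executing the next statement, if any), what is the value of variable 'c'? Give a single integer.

Step 1: enter scope (depth=1)
Step 2: declare c=30 at depth 1
Step 3: enter scope (depth=2)
Step 4: enter scope (depth=3)
Visible at query point: c=30

Answer: 30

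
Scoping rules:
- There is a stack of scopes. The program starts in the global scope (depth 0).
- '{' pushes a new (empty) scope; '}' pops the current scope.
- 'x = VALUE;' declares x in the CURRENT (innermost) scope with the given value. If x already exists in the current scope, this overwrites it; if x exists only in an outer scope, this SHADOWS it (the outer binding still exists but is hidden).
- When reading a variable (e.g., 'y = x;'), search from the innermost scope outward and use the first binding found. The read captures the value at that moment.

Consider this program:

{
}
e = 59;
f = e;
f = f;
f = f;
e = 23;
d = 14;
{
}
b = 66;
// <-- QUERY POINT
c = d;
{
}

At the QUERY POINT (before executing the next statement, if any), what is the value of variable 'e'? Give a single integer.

Answer: 23

Derivation:
Step 1: enter scope (depth=1)
Step 2: exit scope (depth=0)
Step 3: declare e=59 at depth 0
Step 4: declare f=(read e)=59 at depth 0
Step 5: declare f=(read f)=59 at depth 0
Step 6: declare f=(read f)=59 at depth 0
Step 7: declare e=23 at depth 0
Step 8: declare d=14 at depth 0
Step 9: enter scope (depth=1)
Step 10: exit scope (depth=0)
Step 11: declare b=66 at depth 0
Visible at query point: b=66 d=14 e=23 f=59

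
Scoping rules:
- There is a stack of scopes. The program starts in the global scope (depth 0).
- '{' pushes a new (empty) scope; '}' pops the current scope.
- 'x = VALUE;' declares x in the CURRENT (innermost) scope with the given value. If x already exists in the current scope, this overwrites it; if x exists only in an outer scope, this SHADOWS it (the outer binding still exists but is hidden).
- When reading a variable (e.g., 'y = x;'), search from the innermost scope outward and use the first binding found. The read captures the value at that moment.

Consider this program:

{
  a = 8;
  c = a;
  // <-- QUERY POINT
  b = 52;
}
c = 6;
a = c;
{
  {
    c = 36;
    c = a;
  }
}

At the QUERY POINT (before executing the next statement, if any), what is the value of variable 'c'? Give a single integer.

Step 1: enter scope (depth=1)
Step 2: declare a=8 at depth 1
Step 3: declare c=(read a)=8 at depth 1
Visible at query point: a=8 c=8

Answer: 8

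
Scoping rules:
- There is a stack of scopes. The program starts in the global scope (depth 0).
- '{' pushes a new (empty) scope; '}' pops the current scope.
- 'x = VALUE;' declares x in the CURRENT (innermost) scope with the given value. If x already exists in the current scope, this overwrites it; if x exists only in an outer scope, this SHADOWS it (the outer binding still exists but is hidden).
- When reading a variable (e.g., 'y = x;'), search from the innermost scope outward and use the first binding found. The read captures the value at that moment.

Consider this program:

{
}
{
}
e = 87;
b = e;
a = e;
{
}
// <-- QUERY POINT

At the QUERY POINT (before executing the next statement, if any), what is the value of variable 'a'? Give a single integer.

Answer: 87

Derivation:
Step 1: enter scope (depth=1)
Step 2: exit scope (depth=0)
Step 3: enter scope (depth=1)
Step 4: exit scope (depth=0)
Step 5: declare e=87 at depth 0
Step 6: declare b=(read e)=87 at depth 0
Step 7: declare a=(read e)=87 at depth 0
Step 8: enter scope (depth=1)
Step 9: exit scope (depth=0)
Visible at query point: a=87 b=87 e=87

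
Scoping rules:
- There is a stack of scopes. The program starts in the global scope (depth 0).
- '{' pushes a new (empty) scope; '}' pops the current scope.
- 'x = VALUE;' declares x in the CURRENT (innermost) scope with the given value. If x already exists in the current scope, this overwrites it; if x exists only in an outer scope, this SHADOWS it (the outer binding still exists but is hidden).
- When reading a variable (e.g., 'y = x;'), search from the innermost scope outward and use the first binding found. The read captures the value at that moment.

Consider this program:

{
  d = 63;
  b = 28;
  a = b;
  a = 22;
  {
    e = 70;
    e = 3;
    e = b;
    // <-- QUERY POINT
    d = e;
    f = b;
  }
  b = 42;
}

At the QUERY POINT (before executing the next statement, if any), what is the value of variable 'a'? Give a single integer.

Step 1: enter scope (depth=1)
Step 2: declare d=63 at depth 1
Step 3: declare b=28 at depth 1
Step 4: declare a=(read b)=28 at depth 1
Step 5: declare a=22 at depth 1
Step 6: enter scope (depth=2)
Step 7: declare e=70 at depth 2
Step 8: declare e=3 at depth 2
Step 9: declare e=(read b)=28 at depth 2
Visible at query point: a=22 b=28 d=63 e=28

Answer: 22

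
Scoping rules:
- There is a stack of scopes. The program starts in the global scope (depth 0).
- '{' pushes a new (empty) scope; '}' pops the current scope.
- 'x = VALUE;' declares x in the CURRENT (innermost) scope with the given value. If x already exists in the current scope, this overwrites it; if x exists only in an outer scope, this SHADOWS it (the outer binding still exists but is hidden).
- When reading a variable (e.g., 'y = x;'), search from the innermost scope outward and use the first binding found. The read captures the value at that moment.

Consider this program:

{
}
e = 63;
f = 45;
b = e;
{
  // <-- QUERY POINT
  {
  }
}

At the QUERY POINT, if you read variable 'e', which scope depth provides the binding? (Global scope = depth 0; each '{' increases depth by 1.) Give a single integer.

Answer: 0

Derivation:
Step 1: enter scope (depth=1)
Step 2: exit scope (depth=0)
Step 3: declare e=63 at depth 0
Step 4: declare f=45 at depth 0
Step 5: declare b=(read e)=63 at depth 0
Step 6: enter scope (depth=1)
Visible at query point: b=63 e=63 f=45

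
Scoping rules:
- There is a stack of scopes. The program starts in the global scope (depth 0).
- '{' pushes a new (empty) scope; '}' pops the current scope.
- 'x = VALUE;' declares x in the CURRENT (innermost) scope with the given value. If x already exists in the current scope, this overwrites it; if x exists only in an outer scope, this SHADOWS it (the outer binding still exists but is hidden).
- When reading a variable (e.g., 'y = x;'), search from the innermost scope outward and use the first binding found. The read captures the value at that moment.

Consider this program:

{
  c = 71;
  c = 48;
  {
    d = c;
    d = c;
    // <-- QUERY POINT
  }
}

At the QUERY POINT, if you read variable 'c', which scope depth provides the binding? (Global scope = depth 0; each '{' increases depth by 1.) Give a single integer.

Step 1: enter scope (depth=1)
Step 2: declare c=71 at depth 1
Step 3: declare c=48 at depth 1
Step 4: enter scope (depth=2)
Step 5: declare d=(read c)=48 at depth 2
Step 6: declare d=(read c)=48 at depth 2
Visible at query point: c=48 d=48

Answer: 1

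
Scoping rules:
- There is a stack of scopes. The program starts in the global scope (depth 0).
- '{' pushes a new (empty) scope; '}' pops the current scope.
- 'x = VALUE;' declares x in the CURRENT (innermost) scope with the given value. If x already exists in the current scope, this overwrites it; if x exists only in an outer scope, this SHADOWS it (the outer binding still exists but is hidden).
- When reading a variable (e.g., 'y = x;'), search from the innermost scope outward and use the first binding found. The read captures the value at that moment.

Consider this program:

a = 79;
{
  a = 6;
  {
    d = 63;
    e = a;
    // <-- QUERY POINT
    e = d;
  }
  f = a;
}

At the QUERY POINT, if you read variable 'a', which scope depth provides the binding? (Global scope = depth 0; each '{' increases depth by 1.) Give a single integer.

Step 1: declare a=79 at depth 0
Step 2: enter scope (depth=1)
Step 3: declare a=6 at depth 1
Step 4: enter scope (depth=2)
Step 5: declare d=63 at depth 2
Step 6: declare e=(read a)=6 at depth 2
Visible at query point: a=6 d=63 e=6

Answer: 1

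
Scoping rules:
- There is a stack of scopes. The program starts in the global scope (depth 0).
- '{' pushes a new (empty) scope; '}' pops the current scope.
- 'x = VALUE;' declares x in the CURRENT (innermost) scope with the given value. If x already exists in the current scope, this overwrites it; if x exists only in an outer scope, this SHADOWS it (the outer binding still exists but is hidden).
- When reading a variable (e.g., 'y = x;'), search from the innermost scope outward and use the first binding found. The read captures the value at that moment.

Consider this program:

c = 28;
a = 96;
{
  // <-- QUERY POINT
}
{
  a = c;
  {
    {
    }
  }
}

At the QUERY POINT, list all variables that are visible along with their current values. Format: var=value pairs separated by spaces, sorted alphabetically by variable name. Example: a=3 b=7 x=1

Step 1: declare c=28 at depth 0
Step 2: declare a=96 at depth 0
Step 3: enter scope (depth=1)
Visible at query point: a=96 c=28

Answer: a=96 c=28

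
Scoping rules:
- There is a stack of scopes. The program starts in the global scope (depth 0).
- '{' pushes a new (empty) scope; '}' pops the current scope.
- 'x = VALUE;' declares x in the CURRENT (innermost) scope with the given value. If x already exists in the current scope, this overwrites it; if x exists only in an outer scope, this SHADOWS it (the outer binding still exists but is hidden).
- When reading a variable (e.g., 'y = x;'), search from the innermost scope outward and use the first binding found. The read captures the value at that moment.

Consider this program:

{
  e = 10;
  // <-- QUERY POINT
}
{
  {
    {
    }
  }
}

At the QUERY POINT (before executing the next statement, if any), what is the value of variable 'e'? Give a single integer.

Answer: 10

Derivation:
Step 1: enter scope (depth=1)
Step 2: declare e=10 at depth 1
Visible at query point: e=10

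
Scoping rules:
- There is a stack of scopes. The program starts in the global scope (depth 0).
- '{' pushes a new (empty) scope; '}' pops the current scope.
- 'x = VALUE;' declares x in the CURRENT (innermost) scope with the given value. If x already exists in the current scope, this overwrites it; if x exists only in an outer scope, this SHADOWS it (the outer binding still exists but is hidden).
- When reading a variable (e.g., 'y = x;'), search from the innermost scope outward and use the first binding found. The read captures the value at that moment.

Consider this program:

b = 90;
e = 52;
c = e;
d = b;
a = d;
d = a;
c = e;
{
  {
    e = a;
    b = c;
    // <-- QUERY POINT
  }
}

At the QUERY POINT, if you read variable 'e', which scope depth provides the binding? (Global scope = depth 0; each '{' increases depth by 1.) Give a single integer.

Step 1: declare b=90 at depth 0
Step 2: declare e=52 at depth 0
Step 3: declare c=(read e)=52 at depth 0
Step 4: declare d=(read b)=90 at depth 0
Step 5: declare a=(read d)=90 at depth 0
Step 6: declare d=(read a)=90 at depth 0
Step 7: declare c=(read e)=52 at depth 0
Step 8: enter scope (depth=1)
Step 9: enter scope (depth=2)
Step 10: declare e=(read a)=90 at depth 2
Step 11: declare b=(read c)=52 at depth 2
Visible at query point: a=90 b=52 c=52 d=90 e=90

Answer: 2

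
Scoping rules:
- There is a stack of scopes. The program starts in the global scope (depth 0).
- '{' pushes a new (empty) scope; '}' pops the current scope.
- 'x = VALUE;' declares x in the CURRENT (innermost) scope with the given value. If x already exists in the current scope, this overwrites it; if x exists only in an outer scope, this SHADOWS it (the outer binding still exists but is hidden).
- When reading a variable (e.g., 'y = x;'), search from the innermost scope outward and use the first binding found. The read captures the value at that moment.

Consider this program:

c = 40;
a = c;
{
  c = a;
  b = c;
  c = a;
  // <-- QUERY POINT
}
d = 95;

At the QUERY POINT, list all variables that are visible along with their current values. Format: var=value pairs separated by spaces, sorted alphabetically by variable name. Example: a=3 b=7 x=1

Answer: a=40 b=40 c=40

Derivation:
Step 1: declare c=40 at depth 0
Step 2: declare a=(read c)=40 at depth 0
Step 3: enter scope (depth=1)
Step 4: declare c=(read a)=40 at depth 1
Step 5: declare b=(read c)=40 at depth 1
Step 6: declare c=(read a)=40 at depth 1
Visible at query point: a=40 b=40 c=40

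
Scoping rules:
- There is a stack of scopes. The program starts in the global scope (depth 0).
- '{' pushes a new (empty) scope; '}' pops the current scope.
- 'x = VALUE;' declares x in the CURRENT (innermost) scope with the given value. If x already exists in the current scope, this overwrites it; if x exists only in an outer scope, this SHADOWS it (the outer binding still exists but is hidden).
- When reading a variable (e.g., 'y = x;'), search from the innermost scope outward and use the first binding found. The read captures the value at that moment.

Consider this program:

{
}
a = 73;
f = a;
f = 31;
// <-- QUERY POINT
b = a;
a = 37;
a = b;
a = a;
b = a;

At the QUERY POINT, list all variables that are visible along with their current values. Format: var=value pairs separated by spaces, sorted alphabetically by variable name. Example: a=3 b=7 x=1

Answer: a=73 f=31

Derivation:
Step 1: enter scope (depth=1)
Step 2: exit scope (depth=0)
Step 3: declare a=73 at depth 0
Step 4: declare f=(read a)=73 at depth 0
Step 5: declare f=31 at depth 0
Visible at query point: a=73 f=31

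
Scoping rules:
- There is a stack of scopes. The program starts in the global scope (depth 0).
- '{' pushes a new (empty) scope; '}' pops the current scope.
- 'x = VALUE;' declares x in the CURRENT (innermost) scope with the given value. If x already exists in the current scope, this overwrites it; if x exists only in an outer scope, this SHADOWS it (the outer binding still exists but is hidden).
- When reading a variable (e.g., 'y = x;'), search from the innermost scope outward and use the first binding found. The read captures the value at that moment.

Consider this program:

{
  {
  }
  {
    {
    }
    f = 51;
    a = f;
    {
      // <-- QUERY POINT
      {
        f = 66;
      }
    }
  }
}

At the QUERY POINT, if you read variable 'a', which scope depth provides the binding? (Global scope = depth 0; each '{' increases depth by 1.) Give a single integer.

Step 1: enter scope (depth=1)
Step 2: enter scope (depth=2)
Step 3: exit scope (depth=1)
Step 4: enter scope (depth=2)
Step 5: enter scope (depth=3)
Step 6: exit scope (depth=2)
Step 7: declare f=51 at depth 2
Step 8: declare a=(read f)=51 at depth 2
Step 9: enter scope (depth=3)
Visible at query point: a=51 f=51

Answer: 2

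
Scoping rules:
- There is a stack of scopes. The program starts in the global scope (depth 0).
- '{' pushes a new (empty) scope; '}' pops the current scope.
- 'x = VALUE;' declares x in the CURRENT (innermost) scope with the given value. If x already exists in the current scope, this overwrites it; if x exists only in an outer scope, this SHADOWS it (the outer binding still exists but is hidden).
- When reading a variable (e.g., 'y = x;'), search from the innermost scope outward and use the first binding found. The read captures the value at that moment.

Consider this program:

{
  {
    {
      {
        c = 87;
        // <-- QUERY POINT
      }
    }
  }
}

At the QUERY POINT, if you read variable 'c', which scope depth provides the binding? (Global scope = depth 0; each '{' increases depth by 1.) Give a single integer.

Step 1: enter scope (depth=1)
Step 2: enter scope (depth=2)
Step 3: enter scope (depth=3)
Step 4: enter scope (depth=4)
Step 5: declare c=87 at depth 4
Visible at query point: c=87

Answer: 4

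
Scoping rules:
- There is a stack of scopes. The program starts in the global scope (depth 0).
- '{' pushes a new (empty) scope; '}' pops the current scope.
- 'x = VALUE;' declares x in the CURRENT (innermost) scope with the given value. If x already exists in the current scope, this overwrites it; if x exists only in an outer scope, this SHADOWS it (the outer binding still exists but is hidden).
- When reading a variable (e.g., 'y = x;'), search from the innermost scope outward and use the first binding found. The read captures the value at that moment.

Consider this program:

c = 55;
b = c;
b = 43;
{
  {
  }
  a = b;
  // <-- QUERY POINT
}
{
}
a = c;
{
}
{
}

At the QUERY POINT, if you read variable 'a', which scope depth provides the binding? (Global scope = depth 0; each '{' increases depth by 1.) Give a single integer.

Answer: 1

Derivation:
Step 1: declare c=55 at depth 0
Step 2: declare b=(read c)=55 at depth 0
Step 3: declare b=43 at depth 0
Step 4: enter scope (depth=1)
Step 5: enter scope (depth=2)
Step 6: exit scope (depth=1)
Step 7: declare a=(read b)=43 at depth 1
Visible at query point: a=43 b=43 c=55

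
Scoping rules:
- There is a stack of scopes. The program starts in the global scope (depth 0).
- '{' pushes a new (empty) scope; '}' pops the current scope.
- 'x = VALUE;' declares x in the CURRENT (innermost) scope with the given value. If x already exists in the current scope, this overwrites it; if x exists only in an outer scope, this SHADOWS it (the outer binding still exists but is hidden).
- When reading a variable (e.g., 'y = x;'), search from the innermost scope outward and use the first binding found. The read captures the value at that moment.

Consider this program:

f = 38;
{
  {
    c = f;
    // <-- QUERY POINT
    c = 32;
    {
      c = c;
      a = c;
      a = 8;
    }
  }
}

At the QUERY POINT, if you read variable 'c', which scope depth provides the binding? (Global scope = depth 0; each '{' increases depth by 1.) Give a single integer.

Answer: 2

Derivation:
Step 1: declare f=38 at depth 0
Step 2: enter scope (depth=1)
Step 3: enter scope (depth=2)
Step 4: declare c=(read f)=38 at depth 2
Visible at query point: c=38 f=38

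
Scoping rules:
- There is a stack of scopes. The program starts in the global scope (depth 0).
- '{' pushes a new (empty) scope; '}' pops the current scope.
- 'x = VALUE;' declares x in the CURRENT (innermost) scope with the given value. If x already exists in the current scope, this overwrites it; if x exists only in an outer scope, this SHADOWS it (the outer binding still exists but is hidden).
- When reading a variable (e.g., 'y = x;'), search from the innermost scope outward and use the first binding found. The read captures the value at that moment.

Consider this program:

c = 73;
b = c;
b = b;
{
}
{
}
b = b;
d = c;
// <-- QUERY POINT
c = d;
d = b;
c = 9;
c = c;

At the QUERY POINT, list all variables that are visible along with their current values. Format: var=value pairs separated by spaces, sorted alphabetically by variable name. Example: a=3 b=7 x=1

Answer: b=73 c=73 d=73

Derivation:
Step 1: declare c=73 at depth 0
Step 2: declare b=(read c)=73 at depth 0
Step 3: declare b=(read b)=73 at depth 0
Step 4: enter scope (depth=1)
Step 5: exit scope (depth=0)
Step 6: enter scope (depth=1)
Step 7: exit scope (depth=0)
Step 8: declare b=(read b)=73 at depth 0
Step 9: declare d=(read c)=73 at depth 0
Visible at query point: b=73 c=73 d=73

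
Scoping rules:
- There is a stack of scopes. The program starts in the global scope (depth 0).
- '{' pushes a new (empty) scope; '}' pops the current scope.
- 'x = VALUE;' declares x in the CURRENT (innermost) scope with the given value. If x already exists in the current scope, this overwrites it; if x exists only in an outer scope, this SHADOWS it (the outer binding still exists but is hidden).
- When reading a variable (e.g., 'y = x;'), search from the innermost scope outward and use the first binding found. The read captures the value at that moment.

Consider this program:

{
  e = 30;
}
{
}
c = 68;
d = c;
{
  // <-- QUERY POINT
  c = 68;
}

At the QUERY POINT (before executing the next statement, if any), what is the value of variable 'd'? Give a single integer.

Answer: 68

Derivation:
Step 1: enter scope (depth=1)
Step 2: declare e=30 at depth 1
Step 3: exit scope (depth=0)
Step 4: enter scope (depth=1)
Step 5: exit scope (depth=0)
Step 6: declare c=68 at depth 0
Step 7: declare d=(read c)=68 at depth 0
Step 8: enter scope (depth=1)
Visible at query point: c=68 d=68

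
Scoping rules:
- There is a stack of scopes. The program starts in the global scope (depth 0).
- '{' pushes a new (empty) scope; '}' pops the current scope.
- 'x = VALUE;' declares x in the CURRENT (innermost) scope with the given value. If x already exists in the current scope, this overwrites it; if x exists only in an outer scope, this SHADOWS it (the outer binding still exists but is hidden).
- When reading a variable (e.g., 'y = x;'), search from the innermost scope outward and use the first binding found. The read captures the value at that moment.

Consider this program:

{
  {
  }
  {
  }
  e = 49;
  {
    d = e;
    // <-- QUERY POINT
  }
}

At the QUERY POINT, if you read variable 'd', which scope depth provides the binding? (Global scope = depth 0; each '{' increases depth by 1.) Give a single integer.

Answer: 2

Derivation:
Step 1: enter scope (depth=1)
Step 2: enter scope (depth=2)
Step 3: exit scope (depth=1)
Step 4: enter scope (depth=2)
Step 5: exit scope (depth=1)
Step 6: declare e=49 at depth 1
Step 7: enter scope (depth=2)
Step 8: declare d=(read e)=49 at depth 2
Visible at query point: d=49 e=49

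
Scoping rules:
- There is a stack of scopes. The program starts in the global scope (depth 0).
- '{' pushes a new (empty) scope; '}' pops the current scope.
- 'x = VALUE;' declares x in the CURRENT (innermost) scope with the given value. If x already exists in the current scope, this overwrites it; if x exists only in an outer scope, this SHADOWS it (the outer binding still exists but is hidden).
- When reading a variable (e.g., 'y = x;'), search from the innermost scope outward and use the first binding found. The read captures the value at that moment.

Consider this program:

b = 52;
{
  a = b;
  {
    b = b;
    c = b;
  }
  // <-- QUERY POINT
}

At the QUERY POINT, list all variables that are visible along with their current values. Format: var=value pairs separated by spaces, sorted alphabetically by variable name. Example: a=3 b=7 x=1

Step 1: declare b=52 at depth 0
Step 2: enter scope (depth=1)
Step 3: declare a=(read b)=52 at depth 1
Step 4: enter scope (depth=2)
Step 5: declare b=(read b)=52 at depth 2
Step 6: declare c=(read b)=52 at depth 2
Step 7: exit scope (depth=1)
Visible at query point: a=52 b=52

Answer: a=52 b=52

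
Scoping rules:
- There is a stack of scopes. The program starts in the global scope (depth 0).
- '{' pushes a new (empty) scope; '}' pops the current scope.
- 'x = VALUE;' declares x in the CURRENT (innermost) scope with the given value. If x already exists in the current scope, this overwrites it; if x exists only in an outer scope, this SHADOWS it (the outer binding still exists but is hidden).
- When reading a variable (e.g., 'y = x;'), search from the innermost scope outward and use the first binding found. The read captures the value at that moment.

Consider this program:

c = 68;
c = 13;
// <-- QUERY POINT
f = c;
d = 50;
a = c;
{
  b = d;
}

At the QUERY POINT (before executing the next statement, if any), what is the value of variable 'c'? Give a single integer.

Answer: 13

Derivation:
Step 1: declare c=68 at depth 0
Step 2: declare c=13 at depth 0
Visible at query point: c=13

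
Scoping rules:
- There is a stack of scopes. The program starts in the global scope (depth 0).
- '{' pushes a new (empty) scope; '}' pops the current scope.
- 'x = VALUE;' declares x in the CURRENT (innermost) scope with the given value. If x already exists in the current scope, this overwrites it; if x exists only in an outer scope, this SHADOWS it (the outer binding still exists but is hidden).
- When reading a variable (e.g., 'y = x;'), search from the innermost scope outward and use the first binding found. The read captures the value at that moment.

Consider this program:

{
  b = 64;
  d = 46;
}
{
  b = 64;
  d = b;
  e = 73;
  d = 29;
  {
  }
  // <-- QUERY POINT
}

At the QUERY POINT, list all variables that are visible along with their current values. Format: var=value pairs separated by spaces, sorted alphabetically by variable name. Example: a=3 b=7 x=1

Answer: b=64 d=29 e=73

Derivation:
Step 1: enter scope (depth=1)
Step 2: declare b=64 at depth 1
Step 3: declare d=46 at depth 1
Step 4: exit scope (depth=0)
Step 5: enter scope (depth=1)
Step 6: declare b=64 at depth 1
Step 7: declare d=(read b)=64 at depth 1
Step 8: declare e=73 at depth 1
Step 9: declare d=29 at depth 1
Step 10: enter scope (depth=2)
Step 11: exit scope (depth=1)
Visible at query point: b=64 d=29 e=73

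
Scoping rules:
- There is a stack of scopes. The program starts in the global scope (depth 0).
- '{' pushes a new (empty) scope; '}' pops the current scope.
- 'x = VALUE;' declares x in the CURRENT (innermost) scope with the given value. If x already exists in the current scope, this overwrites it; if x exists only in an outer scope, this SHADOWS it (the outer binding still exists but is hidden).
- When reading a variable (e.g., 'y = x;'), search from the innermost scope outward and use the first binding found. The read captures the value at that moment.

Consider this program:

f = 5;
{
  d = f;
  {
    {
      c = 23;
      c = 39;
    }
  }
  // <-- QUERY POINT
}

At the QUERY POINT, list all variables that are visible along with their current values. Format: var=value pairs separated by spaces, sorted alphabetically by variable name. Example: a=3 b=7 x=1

Answer: d=5 f=5

Derivation:
Step 1: declare f=5 at depth 0
Step 2: enter scope (depth=1)
Step 3: declare d=(read f)=5 at depth 1
Step 4: enter scope (depth=2)
Step 5: enter scope (depth=3)
Step 6: declare c=23 at depth 3
Step 7: declare c=39 at depth 3
Step 8: exit scope (depth=2)
Step 9: exit scope (depth=1)
Visible at query point: d=5 f=5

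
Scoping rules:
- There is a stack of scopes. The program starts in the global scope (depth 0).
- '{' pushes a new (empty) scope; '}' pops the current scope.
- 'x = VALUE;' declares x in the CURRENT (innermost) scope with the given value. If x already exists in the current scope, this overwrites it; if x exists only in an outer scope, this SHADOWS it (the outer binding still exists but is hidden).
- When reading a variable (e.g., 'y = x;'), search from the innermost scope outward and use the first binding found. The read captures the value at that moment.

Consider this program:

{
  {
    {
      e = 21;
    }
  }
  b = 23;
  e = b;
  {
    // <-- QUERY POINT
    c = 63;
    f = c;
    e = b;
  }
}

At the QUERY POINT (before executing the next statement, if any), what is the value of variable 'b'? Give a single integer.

Step 1: enter scope (depth=1)
Step 2: enter scope (depth=2)
Step 3: enter scope (depth=3)
Step 4: declare e=21 at depth 3
Step 5: exit scope (depth=2)
Step 6: exit scope (depth=1)
Step 7: declare b=23 at depth 1
Step 8: declare e=(read b)=23 at depth 1
Step 9: enter scope (depth=2)
Visible at query point: b=23 e=23

Answer: 23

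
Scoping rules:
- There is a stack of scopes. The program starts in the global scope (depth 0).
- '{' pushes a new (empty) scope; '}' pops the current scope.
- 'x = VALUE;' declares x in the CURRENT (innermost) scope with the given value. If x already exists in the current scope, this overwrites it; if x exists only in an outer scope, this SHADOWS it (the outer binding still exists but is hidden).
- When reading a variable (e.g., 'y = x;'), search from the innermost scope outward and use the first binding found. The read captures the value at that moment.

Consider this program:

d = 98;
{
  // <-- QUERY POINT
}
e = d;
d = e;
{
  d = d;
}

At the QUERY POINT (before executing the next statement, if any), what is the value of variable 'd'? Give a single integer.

Step 1: declare d=98 at depth 0
Step 2: enter scope (depth=1)
Visible at query point: d=98

Answer: 98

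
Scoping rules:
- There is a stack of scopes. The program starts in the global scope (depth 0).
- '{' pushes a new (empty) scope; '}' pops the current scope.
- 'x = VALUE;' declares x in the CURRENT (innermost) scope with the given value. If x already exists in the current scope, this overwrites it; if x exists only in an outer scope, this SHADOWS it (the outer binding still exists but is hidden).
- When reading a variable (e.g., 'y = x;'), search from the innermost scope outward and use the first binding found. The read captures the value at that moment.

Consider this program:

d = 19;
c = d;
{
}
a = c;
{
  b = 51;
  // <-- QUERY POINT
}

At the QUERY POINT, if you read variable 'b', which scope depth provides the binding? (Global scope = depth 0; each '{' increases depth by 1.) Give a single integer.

Answer: 1

Derivation:
Step 1: declare d=19 at depth 0
Step 2: declare c=(read d)=19 at depth 0
Step 3: enter scope (depth=1)
Step 4: exit scope (depth=0)
Step 5: declare a=(read c)=19 at depth 0
Step 6: enter scope (depth=1)
Step 7: declare b=51 at depth 1
Visible at query point: a=19 b=51 c=19 d=19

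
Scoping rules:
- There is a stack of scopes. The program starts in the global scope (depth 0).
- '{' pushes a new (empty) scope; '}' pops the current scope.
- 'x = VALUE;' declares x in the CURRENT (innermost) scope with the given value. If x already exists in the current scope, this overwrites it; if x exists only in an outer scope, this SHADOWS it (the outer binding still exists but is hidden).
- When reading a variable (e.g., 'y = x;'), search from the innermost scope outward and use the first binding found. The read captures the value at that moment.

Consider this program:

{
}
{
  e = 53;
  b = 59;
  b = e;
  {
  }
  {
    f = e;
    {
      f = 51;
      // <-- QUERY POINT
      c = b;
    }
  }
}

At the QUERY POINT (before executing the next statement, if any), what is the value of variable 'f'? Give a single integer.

Step 1: enter scope (depth=1)
Step 2: exit scope (depth=0)
Step 3: enter scope (depth=1)
Step 4: declare e=53 at depth 1
Step 5: declare b=59 at depth 1
Step 6: declare b=(read e)=53 at depth 1
Step 7: enter scope (depth=2)
Step 8: exit scope (depth=1)
Step 9: enter scope (depth=2)
Step 10: declare f=(read e)=53 at depth 2
Step 11: enter scope (depth=3)
Step 12: declare f=51 at depth 3
Visible at query point: b=53 e=53 f=51

Answer: 51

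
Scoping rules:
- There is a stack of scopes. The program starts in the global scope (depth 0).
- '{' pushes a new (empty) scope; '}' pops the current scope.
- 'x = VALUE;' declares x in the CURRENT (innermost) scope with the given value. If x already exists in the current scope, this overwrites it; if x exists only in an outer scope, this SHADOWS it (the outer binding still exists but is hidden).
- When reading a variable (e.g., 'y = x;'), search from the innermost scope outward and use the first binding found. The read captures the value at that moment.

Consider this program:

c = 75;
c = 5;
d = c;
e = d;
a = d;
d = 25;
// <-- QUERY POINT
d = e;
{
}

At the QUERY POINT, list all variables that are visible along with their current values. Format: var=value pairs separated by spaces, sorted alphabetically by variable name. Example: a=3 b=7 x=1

Step 1: declare c=75 at depth 0
Step 2: declare c=5 at depth 0
Step 3: declare d=(read c)=5 at depth 0
Step 4: declare e=(read d)=5 at depth 0
Step 5: declare a=(read d)=5 at depth 0
Step 6: declare d=25 at depth 0
Visible at query point: a=5 c=5 d=25 e=5

Answer: a=5 c=5 d=25 e=5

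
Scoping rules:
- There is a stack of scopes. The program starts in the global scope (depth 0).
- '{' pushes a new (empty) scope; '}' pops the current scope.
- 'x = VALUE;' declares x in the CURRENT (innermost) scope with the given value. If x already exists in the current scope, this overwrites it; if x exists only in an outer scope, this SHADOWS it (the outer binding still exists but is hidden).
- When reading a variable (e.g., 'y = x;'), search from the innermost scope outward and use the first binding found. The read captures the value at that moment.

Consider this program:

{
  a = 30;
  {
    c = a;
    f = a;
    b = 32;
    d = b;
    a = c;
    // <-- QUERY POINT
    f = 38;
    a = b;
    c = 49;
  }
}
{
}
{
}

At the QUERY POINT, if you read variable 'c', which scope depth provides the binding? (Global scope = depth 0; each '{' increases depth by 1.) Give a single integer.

Step 1: enter scope (depth=1)
Step 2: declare a=30 at depth 1
Step 3: enter scope (depth=2)
Step 4: declare c=(read a)=30 at depth 2
Step 5: declare f=(read a)=30 at depth 2
Step 6: declare b=32 at depth 2
Step 7: declare d=(read b)=32 at depth 2
Step 8: declare a=(read c)=30 at depth 2
Visible at query point: a=30 b=32 c=30 d=32 f=30

Answer: 2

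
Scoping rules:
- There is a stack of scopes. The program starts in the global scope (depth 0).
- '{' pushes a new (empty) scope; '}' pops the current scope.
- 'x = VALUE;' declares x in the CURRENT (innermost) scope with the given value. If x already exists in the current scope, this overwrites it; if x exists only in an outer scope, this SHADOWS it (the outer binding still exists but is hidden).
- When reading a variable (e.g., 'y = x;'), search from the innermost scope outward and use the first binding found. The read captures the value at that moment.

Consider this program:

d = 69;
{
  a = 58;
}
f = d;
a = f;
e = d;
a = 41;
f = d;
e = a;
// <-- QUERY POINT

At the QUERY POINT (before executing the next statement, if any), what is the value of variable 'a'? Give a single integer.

Answer: 41

Derivation:
Step 1: declare d=69 at depth 0
Step 2: enter scope (depth=1)
Step 3: declare a=58 at depth 1
Step 4: exit scope (depth=0)
Step 5: declare f=(read d)=69 at depth 0
Step 6: declare a=(read f)=69 at depth 0
Step 7: declare e=(read d)=69 at depth 0
Step 8: declare a=41 at depth 0
Step 9: declare f=(read d)=69 at depth 0
Step 10: declare e=(read a)=41 at depth 0
Visible at query point: a=41 d=69 e=41 f=69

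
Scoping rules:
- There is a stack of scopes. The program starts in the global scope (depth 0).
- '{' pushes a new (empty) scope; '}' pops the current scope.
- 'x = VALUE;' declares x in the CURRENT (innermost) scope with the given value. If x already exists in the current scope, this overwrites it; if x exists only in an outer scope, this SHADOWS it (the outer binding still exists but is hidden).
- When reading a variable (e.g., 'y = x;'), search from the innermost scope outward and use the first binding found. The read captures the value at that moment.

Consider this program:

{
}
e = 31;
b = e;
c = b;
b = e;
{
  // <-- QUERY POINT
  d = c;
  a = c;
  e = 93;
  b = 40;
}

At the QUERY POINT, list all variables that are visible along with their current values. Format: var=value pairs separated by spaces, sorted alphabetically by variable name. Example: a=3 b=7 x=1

Step 1: enter scope (depth=1)
Step 2: exit scope (depth=0)
Step 3: declare e=31 at depth 0
Step 4: declare b=(read e)=31 at depth 0
Step 5: declare c=(read b)=31 at depth 0
Step 6: declare b=(read e)=31 at depth 0
Step 7: enter scope (depth=1)
Visible at query point: b=31 c=31 e=31

Answer: b=31 c=31 e=31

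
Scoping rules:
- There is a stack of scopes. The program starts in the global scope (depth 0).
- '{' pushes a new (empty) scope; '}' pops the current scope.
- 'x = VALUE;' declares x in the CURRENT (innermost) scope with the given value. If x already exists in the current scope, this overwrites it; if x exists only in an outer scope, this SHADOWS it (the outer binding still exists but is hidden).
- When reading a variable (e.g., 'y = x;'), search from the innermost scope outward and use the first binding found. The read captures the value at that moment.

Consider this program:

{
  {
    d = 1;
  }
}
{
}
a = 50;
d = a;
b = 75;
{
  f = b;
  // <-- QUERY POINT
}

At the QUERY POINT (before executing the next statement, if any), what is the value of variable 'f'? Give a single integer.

Step 1: enter scope (depth=1)
Step 2: enter scope (depth=2)
Step 3: declare d=1 at depth 2
Step 4: exit scope (depth=1)
Step 5: exit scope (depth=0)
Step 6: enter scope (depth=1)
Step 7: exit scope (depth=0)
Step 8: declare a=50 at depth 0
Step 9: declare d=(read a)=50 at depth 0
Step 10: declare b=75 at depth 0
Step 11: enter scope (depth=1)
Step 12: declare f=(read b)=75 at depth 1
Visible at query point: a=50 b=75 d=50 f=75

Answer: 75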